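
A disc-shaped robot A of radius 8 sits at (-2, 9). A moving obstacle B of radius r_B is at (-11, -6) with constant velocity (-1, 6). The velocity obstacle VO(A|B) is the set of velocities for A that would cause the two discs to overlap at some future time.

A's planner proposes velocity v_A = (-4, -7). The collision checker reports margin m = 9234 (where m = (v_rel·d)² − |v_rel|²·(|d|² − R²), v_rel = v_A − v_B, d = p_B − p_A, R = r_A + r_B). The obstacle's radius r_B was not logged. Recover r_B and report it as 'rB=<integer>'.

m = 9234
d = (-9, -15);  v_rel = (-3, -13),  |v_rel|² = 178
v_rel×d = (-3)·(-15) − (-13)·(-9) = -72
since m = R²·178 − (-72)²:  R² = (5184 + 9234) / 178 = 81
R = √81 = 9  ⇒  r_B = 9 − 8 = 1

rB=1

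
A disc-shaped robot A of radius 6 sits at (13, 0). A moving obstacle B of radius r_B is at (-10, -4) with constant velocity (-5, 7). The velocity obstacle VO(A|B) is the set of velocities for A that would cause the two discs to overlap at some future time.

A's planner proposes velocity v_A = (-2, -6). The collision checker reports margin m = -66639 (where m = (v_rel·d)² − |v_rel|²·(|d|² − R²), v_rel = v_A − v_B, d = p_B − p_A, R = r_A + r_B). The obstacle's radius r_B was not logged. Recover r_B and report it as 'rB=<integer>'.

m = -66639
d = (-23, -4);  v_rel = (3, -13),  |v_rel|² = 178
v_rel×d = (3)·(-4) − (-13)·(-23) = -311
since m = R²·178 − (-311)²:  R² = (96721 + -66639) / 178 = 169
R = √169 = 13  ⇒  r_B = 13 − 6 = 7

rB=7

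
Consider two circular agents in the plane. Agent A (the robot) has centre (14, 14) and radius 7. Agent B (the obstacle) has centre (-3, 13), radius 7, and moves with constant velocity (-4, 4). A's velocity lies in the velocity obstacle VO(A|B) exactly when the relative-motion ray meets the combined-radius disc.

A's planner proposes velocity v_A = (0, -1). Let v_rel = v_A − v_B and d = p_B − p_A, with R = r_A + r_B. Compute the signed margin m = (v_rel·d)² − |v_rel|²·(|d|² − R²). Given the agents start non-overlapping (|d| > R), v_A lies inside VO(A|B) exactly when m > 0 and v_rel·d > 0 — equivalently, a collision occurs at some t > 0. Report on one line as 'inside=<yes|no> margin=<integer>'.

d = (-17, -1),  |d|² = 290;  R = 7+7 = 14,  c = 290−14² = 94
v_rel = (4, -5),  |v_rel|² = 41;  v_rel·d = (4)·(-17) + (-5)·(-1) = -63
41·t² + 126·t + 94 = 0  ⇒  m = (-63)² − 41·94 = 115
m = 115 > 0,  v_rel·d = -63 < 0  ⇒  outside

inside=no margin=115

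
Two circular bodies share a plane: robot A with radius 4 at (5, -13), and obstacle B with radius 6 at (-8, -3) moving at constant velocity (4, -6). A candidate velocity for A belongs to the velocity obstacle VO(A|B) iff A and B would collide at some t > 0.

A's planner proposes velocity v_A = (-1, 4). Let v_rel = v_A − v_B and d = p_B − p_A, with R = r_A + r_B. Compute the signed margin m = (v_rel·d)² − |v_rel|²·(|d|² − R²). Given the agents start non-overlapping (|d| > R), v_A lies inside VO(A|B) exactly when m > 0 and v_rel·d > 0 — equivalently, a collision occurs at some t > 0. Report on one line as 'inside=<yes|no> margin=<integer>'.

d = (-13, 10),  |d|² = 269;  R = 4+6 = 10,  c = 269−10² = 169
v_rel = (-5, 10),  |v_rel|² = 125;  v_rel·d = (-5)·(-13) + (10)·(10) = 165
125·t² − 330·t + 169 = 0  ⇒  m = 165² − 125·169 = 6100
m = 6100 > 0,  v_rel·d = 165 > 0  ⇒  inside

inside=yes margin=6100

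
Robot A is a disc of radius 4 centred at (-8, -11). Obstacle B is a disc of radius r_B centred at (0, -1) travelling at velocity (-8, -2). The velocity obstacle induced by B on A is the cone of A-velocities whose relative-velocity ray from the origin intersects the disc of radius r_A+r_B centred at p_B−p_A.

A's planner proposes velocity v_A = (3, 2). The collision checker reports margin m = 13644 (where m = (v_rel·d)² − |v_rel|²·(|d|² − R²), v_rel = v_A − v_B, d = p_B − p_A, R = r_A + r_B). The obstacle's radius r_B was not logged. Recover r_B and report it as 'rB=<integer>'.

m = 13644
d = (8, 10);  v_rel = (11, 4),  |v_rel|² = 137
v_rel×d = (11)·(10) − (4)·(8) = 78
since m = R²·137 − 78²:  R² = (6084 + 13644) / 137 = 144
R = √144 = 12  ⇒  r_B = 12 − 4 = 8

rB=8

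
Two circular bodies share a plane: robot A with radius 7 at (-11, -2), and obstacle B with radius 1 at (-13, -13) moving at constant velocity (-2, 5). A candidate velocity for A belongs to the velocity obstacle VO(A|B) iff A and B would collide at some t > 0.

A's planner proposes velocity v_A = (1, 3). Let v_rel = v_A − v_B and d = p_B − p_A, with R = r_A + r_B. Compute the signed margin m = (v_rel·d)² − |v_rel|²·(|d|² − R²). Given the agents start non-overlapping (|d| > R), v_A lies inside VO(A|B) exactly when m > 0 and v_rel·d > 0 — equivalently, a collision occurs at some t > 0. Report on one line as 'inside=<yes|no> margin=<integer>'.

d = (-2, -11),  |d|² = 125;  R = 7+1 = 8,  c = 125−8² = 61
v_rel = (3, -2),  |v_rel|² = 13;  v_rel·d = (3)·(-2) + (-2)·(-11) = 16
13·t² − 32·t + 61 = 0  ⇒  m = 16² − 13·61 = -537
m = -537 < 0,  v_rel·d = 16 > 0  ⇒  outside

inside=no margin=-537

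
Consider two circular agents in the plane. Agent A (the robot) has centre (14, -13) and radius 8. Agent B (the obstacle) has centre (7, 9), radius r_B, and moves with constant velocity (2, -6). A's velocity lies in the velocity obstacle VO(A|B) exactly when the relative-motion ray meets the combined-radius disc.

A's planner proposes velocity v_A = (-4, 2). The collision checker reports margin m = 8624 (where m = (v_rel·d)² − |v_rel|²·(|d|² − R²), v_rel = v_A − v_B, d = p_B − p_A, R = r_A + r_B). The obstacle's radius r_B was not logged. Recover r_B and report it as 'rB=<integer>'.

m = 8624
d = (-7, 22);  v_rel = (-6, 8),  |v_rel|² = 100
v_rel×d = (-6)·(22) − (8)·(-7) = -76
since m = R²·100 − (-76)²:  R² = (5776 + 8624) / 100 = 144
R = √144 = 12  ⇒  r_B = 12 − 8 = 4

rB=4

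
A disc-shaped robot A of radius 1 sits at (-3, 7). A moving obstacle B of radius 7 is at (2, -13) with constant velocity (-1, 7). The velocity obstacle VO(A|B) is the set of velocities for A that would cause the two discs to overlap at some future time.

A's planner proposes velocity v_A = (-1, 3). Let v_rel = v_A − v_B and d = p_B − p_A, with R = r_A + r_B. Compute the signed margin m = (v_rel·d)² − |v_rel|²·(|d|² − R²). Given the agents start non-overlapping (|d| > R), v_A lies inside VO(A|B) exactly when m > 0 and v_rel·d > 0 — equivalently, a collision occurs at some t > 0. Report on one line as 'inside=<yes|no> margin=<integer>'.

d = (5, -20),  |d|² = 425;  R = 1+7 = 8,  c = 425−8² = 361
v_rel = (0, -4),  |v_rel|² = 16;  v_rel·d = (0)·(5) + (-4)·(-20) = 80
16·t² − 160·t + 361 = 0  ⇒  m = 80² − 16·361 = 624
m = 624 > 0,  v_rel·d = 80 > 0  ⇒  inside

inside=yes margin=624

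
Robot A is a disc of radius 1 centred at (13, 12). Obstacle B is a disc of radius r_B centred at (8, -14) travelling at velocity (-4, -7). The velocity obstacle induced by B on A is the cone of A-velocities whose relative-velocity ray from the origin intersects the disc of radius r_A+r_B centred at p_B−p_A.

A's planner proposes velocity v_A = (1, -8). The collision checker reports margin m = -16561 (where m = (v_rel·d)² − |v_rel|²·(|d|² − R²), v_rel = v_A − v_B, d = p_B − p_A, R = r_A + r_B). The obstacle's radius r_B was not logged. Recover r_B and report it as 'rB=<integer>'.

m = -16561
d = (-5, -26);  v_rel = (5, -1),  |v_rel|² = 26
v_rel×d = (5)·(-26) − (-1)·(-5) = -135
since m = R²·26 − (-135)²:  R² = (18225 + -16561) / 26 = 64
R = √64 = 8  ⇒  r_B = 8 − 1 = 7

rB=7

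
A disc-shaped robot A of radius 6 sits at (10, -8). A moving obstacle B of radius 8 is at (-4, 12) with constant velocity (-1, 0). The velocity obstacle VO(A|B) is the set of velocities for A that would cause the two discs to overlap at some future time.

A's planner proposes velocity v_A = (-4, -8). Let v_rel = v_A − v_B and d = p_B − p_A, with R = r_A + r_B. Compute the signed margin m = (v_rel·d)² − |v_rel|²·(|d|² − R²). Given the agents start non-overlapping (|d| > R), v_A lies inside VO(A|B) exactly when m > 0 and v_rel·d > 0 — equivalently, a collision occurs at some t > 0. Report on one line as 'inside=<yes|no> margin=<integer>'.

d = (-14, 20),  |d|² = 596;  R = 6+8 = 14,  c = 596−14² = 400
v_rel = (-3, -8),  |v_rel|² = 73;  v_rel·d = (-3)·(-14) + (-8)·(20) = -118
73·t² + 236·t + 400 = 0  ⇒  m = (-118)² − 73·400 = -15276
m = -15276 < 0,  v_rel·d = -118 < 0  ⇒  outside

inside=no margin=-15276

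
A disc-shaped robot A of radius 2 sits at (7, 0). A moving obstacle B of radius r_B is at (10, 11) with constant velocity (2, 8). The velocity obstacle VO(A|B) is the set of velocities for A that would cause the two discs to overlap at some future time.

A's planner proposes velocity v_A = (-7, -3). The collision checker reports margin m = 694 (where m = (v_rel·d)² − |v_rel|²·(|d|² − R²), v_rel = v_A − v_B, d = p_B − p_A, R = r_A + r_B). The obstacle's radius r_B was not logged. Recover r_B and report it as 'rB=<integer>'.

m = 694
d = (3, 11);  v_rel = (-9, -11),  |v_rel|² = 202
v_rel×d = (-9)·(11) − (-11)·(3) = -66
since m = R²·202 − (-66)²:  R² = (4356 + 694) / 202 = 25
R = √25 = 5  ⇒  r_B = 5 − 2 = 3

rB=3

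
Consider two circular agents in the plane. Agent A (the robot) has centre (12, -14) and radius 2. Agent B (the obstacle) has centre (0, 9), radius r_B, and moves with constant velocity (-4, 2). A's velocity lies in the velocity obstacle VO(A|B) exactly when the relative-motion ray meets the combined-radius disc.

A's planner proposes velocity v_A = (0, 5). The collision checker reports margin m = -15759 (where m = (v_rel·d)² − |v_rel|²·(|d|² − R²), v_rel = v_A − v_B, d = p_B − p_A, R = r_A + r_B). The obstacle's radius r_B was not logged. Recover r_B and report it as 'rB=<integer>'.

m = -15759
d = (-12, 23);  v_rel = (4, 3),  |v_rel|² = 25
v_rel×d = (4)·(23) − (3)·(-12) = 128
since m = R²·25 − 128²:  R² = (16384 + -15759) / 25 = 25
R = √25 = 5  ⇒  r_B = 5 − 2 = 3

rB=3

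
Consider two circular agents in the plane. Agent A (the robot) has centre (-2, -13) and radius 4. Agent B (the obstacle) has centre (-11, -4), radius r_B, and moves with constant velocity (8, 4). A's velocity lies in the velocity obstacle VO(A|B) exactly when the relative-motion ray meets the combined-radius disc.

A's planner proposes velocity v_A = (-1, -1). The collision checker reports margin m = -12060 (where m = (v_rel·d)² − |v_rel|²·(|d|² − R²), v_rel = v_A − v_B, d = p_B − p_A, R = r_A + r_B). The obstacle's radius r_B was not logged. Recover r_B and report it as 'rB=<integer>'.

m = -12060
d = (-9, 9);  v_rel = (-9, -5),  |v_rel|² = 106
v_rel×d = (-9)·(9) − (-5)·(-9) = -126
since m = R²·106 − (-126)²:  R² = (15876 + -12060) / 106 = 36
R = √36 = 6  ⇒  r_B = 6 − 4 = 2

rB=2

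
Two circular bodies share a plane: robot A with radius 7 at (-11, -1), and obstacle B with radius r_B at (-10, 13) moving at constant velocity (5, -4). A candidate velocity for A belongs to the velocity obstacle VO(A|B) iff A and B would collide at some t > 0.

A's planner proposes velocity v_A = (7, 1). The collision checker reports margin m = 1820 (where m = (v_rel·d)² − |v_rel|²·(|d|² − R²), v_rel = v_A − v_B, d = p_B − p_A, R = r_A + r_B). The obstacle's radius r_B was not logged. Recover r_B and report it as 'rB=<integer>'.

m = 1820
d = (1, 14);  v_rel = (2, 5),  |v_rel|² = 29
v_rel×d = (2)·(14) − (5)·(1) = 23
since m = R²·29 − 23²:  R² = (529 + 1820) / 29 = 81
R = √81 = 9  ⇒  r_B = 9 − 7 = 2

rB=2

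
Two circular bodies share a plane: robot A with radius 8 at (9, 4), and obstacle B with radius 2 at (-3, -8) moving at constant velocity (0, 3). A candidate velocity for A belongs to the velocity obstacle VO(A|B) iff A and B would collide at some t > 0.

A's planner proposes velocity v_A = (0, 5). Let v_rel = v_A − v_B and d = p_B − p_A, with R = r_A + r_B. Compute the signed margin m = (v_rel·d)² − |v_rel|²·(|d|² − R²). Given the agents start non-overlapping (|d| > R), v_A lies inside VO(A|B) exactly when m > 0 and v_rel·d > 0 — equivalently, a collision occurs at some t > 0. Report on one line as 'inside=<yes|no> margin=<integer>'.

d = (-12, -12),  |d|² = 288;  R = 8+2 = 10,  c = 288−10² = 188
v_rel = (0, 2),  |v_rel|² = 4;  v_rel·d = (0)·(-12) + (2)·(-12) = -24
4·t² + 48·t + 188 = 0  ⇒  m = (-24)² − 4·188 = -176
m = -176 < 0,  v_rel·d = -24 < 0  ⇒  outside

inside=no margin=-176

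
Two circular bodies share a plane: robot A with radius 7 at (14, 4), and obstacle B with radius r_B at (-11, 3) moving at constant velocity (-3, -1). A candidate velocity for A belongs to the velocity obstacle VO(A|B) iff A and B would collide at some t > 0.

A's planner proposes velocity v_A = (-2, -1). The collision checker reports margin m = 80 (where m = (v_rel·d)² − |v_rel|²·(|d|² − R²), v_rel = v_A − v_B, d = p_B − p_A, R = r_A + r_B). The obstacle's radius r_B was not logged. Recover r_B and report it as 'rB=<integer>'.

m = 80
d = (-25, -1);  v_rel = (1, 0),  |v_rel|² = 1
v_rel×d = (1)·(-1) − (0)·(-25) = -1
since m = R²·1 − (-1)²:  R² = (1 + 80) / 1 = 81
R = √81 = 9  ⇒  r_B = 9 − 7 = 2

rB=2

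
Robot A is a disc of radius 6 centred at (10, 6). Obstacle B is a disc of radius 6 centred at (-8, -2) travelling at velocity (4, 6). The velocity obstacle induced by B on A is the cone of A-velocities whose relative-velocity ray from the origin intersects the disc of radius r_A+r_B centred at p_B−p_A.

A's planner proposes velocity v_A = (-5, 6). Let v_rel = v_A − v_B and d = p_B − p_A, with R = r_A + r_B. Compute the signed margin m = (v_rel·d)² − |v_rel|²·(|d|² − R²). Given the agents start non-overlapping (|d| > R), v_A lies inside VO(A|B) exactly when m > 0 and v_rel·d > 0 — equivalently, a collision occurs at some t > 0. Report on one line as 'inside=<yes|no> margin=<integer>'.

d = (-18, -8),  |d|² = 388;  R = 6+6 = 12,  c = 388−12² = 244
v_rel = (-9, 0),  |v_rel|² = 81;  v_rel·d = (-9)·(-18) + (0)·(-8) = 162
81·t² − 324·t + 244 = 0  ⇒  m = 162² − 81·244 = 6480
m = 6480 > 0,  v_rel·d = 162 > 0  ⇒  inside

inside=yes margin=6480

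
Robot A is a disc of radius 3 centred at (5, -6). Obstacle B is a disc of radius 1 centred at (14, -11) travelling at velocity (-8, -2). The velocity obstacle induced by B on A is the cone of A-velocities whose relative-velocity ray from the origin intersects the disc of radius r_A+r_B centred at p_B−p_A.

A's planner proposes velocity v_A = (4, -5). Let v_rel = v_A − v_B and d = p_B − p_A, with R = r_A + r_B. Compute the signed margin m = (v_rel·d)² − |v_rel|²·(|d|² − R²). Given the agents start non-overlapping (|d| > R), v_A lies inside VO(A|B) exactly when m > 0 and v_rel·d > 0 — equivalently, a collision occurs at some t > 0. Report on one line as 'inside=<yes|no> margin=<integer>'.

d = (9, -5),  |d|² = 106;  R = 3+1 = 4,  c = 106−4² = 90
v_rel = (12, -3),  |v_rel|² = 153;  v_rel·d = (12)·(9) + (-3)·(-5) = 123
153·t² − 246·t + 90 = 0  ⇒  m = 123² − 153·90 = 1359
m = 1359 > 0,  v_rel·d = 123 > 0  ⇒  inside

inside=yes margin=1359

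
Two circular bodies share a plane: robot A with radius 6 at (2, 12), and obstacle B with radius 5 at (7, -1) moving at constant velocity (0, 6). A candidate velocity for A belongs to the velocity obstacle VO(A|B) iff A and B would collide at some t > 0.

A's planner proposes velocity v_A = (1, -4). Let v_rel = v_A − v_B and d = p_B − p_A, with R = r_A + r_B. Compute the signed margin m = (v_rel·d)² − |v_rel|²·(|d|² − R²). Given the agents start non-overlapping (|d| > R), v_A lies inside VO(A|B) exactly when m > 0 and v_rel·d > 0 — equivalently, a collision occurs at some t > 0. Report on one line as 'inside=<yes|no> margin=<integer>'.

d = (5, -13),  |d|² = 194;  R = 6+5 = 11,  c = 194−11² = 73
v_rel = (1, -10),  |v_rel|² = 101;  v_rel·d = (1)·(5) + (-10)·(-13) = 135
101·t² − 270·t + 73 = 0  ⇒  m = 135² − 101·73 = 10852
m = 10852 > 0,  v_rel·d = 135 > 0  ⇒  inside

inside=yes margin=10852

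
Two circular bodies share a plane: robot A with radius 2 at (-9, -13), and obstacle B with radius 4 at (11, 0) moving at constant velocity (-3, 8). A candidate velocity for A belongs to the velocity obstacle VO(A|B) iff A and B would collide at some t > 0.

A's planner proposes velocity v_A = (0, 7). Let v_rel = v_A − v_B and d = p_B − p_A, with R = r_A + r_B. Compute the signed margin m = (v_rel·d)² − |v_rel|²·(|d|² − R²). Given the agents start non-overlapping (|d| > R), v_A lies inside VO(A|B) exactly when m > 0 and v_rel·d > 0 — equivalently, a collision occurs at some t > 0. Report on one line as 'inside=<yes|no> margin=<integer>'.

d = (20, 13),  |d|² = 569;  R = 2+4 = 6,  c = 569−6² = 533
v_rel = (3, -1),  |v_rel|² = 10;  v_rel·d = (3)·(20) + (-1)·(13) = 47
10·t² − 94·t + 533 = 0  ⇒  m = 47² − 10·533 = -3121
m = -3121 < 0,  v_rel·d = 47 > 0  ⇒  outside

inside=no margin=-3121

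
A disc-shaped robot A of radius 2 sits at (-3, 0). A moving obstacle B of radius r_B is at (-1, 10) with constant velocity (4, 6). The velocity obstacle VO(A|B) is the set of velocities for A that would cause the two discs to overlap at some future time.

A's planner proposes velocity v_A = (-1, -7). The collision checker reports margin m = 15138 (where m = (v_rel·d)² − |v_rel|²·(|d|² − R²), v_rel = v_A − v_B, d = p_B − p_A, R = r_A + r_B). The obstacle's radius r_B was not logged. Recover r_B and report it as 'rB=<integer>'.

m = 15138
d = (2, 10);  v_rel = (-5, -13),  |v_rel|² = 194
v_rel×d = (-5)·(10) − (-13)·(2) = -24
since m = R²·194 − (-24)²:  R² = (576 + 15138) / 194 = 81
R = √81 = 9  ⇒  r_B = 9 − 2 = 7

rB=7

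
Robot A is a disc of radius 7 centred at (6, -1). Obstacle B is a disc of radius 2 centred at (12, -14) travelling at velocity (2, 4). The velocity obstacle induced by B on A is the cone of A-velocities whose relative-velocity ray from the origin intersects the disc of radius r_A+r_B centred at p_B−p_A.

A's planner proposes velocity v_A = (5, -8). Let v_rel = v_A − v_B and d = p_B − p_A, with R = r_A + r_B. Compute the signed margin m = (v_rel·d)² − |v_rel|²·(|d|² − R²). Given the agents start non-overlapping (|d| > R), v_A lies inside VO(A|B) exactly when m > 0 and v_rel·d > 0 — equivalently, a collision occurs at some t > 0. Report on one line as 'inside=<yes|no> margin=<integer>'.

d = (6, -13),  |d|² = 205;  R = 7+2 = 9,  c = 205−9² = 124
v_rel = (3, -12),  |v_rel|² = 153;  v_rel·d = (3)·(6) + (-12)·(-13) = 174
153·t² − 348·t + 124 = 0  ⇒  m = 174² − 153·124 = 11304
m = 11304 > 0,  v_rel·d = 174 > 0  ⇒  inside

inside=yes margin=11304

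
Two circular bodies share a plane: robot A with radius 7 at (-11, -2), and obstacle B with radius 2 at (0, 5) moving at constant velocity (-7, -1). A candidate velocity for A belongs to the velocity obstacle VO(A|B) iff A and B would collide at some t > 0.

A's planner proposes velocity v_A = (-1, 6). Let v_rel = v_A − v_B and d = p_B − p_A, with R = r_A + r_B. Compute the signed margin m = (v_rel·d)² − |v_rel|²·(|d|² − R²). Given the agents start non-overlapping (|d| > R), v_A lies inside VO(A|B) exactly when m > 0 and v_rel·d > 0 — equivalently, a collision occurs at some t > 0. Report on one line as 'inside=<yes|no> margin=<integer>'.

d = (11, 7),  |d|² = 170;  R = 7+2 = 9,  c = 170−9² = 89
v_rel = (6, 7),  |v_rel|² = 85;  v_rel·d = (6)·(11) + (7)·(7) = 115
85·t² − 230·t + 89 = 0  ⇒  m = 115² − 85·89 = 5660
m = 5660 > 0,  v_rel·d = 115 > 0  ⇒  inside

inside=yes margin=5660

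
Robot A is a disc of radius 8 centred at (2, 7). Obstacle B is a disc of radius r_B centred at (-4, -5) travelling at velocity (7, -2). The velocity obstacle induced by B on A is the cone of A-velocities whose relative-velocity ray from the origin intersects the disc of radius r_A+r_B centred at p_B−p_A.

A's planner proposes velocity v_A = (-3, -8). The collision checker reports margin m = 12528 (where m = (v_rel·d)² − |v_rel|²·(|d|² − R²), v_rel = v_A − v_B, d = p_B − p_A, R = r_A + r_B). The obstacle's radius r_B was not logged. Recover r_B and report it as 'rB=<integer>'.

m = 12528
d = (-6, -12);  v_rel = (-10, -6),  |v_rel|² = 136
v_rel×d = (-10)·(-12) − (-6)·(-6) = 84
since m = R²·136 − 84²:  R² = (7056 + 12528) / 136 = 144
R = √144 = 12  ⇒  r_B = 12 − 8 = 4

rB=4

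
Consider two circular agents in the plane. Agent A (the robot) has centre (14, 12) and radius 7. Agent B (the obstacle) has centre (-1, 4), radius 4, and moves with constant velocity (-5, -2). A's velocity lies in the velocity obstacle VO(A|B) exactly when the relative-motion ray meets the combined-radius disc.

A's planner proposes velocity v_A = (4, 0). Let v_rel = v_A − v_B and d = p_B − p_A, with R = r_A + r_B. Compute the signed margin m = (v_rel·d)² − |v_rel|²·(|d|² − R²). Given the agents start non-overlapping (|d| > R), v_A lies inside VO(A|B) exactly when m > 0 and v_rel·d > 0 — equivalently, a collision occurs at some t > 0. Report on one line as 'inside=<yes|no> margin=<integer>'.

d = (-15, -8),  |d|² = 289;  R = 7+4 = 11,  c = 289−11² = 168
v_rel = (9, 2),  |v_rel|² = 85;  v_rel·d = (9)·(-15) + (2)·(-8) = -151
85·t² + 302·t + 168 = 0  ⇒  m = (-151)² − 85·168 = 8521
m = 8521 > 0,  v_rel·d = -151 < 0  ⇒  outside

inside=no margin=8521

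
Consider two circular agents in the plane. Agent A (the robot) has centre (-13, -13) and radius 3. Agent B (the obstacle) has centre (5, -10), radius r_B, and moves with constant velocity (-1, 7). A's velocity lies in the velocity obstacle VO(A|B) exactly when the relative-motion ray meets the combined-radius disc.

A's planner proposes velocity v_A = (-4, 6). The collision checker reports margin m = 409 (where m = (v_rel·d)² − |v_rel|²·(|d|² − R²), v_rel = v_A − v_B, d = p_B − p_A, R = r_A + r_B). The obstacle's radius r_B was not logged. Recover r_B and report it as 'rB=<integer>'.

m = 409
d = (18, 3);  v_rel = (-3, -1),  |v_rel|² = 10
v_rel×d = (-3)·(3) − (-1)·(18) = 9
since m = R²·10 − 9²:  R² = (81 + 409) / 10 = 49
R = √49 = 7  ⇒  r_B = 7 − 3 = 4

rB=4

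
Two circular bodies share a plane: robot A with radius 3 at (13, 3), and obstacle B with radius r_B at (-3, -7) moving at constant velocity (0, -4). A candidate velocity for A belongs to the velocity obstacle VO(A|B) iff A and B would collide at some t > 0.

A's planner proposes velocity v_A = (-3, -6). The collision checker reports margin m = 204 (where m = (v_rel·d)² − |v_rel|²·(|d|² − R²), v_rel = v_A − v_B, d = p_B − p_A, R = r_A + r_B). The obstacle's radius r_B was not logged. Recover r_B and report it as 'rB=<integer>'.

m = 204
d = (-16, -10);  v_rel = (-3, -2),  |v_rel|² = 13
v_rel×d = (-3)·(-10) − (-2)·(-16) = -2
since m = R²·13 − (-2)²:  R² = (4 + 204) / 13 = 16
R = √16 = 4  ⇒  r_B = 4 − 3 = 1

rB=1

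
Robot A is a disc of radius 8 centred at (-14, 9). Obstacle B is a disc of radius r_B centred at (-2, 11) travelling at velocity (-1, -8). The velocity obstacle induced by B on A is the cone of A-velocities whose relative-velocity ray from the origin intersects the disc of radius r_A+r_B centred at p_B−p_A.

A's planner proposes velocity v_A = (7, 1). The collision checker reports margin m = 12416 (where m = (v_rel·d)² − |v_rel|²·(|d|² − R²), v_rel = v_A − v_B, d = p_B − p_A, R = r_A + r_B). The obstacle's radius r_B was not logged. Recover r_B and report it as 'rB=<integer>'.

m = 12416
d = (12, 2);  v_rel = (8, 9),  |v_rel|² = 145
v_rel×d = (8)·(2) − (9)·(12) = -92
since m = R²·145 − (-92)²:  R² = (8464 + 12416) / 145 = 144
R = √144 = 12  ⇒  r_B = 12 − 8 = 4

rB=4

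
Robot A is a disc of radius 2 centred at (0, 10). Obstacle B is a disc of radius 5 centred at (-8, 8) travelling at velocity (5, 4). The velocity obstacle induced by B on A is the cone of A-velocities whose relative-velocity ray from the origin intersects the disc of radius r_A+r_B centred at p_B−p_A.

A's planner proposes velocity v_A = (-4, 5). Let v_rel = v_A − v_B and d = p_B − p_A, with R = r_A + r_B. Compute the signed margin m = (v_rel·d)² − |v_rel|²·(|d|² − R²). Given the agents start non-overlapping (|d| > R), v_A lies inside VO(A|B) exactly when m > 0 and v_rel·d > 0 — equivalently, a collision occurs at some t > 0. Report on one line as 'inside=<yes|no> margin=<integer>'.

d = (-8, -2),  |d|² = 68;  R = 2+5 = 7,  c = 68−7² = 19
v_rel = (-9, 1),  |v_rel|² = 82;  v_rel·d = (-9)·(-8) + (1)·(-2) = 70
82·t² − 140·t + 19 = 0  ⇒  m = 70² − 82·19 = 3342
m = 3342 > 0,  v_rel·d = 70 > 0  ⇒  inside

inside=yes margin=3342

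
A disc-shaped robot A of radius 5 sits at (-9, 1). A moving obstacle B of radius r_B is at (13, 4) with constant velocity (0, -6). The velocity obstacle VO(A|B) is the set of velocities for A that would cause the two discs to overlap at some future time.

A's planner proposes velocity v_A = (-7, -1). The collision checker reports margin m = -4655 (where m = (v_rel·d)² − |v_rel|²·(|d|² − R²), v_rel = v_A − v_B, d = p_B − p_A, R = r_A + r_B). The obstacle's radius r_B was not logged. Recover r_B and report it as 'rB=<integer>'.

m = -4655
d = (22, 3);  v_rel = (-7, 5),  |v_rel|² = 74
v_rel×d = (-7)·(3) − (5)·(22) = -131
since m = R²·74 − (-131)²:  R² = (17161 + -4655) / 74 = 169
R = √169 = 13  ⇒  r_B = 13 − 5 = 8

rB=8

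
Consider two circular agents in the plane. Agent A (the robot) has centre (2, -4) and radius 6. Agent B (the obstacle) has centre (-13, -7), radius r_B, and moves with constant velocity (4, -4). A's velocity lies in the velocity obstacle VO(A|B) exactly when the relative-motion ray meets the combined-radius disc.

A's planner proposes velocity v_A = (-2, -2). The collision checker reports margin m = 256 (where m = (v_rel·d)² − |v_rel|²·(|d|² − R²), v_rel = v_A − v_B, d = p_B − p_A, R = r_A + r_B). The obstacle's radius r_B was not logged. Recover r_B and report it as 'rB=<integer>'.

m = 256
d = (-15, -3);  v_rel = (-6, 2),  |v_rel|² = 40
v_rel×d = (-6)·(-3) − (2)·(-15) = 48
since m = R²·40 − 48²:  R² = (2304 + 256) / 40 = 64
R = √64 = 8  ⇒  r_B = 8 − 6 = 2

rB=2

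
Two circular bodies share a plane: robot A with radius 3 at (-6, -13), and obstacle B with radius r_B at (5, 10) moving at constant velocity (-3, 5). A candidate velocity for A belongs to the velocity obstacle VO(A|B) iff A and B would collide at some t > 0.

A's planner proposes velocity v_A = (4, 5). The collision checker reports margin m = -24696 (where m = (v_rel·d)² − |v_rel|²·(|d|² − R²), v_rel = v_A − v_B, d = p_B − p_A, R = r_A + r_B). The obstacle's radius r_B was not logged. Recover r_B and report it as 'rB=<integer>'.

m = -24696
d = (11, 23);  v_rel = (7, 0),  |v_rel|² = 49
v_rel×d = (7)·(23) − (0)·(11) = 161
since m = R²·49 − 161²:  R² = (25921 + -24696) / 49 = 25
R = √25 = 5  ⇒  r_B = 5 − 3 = 2

rB=2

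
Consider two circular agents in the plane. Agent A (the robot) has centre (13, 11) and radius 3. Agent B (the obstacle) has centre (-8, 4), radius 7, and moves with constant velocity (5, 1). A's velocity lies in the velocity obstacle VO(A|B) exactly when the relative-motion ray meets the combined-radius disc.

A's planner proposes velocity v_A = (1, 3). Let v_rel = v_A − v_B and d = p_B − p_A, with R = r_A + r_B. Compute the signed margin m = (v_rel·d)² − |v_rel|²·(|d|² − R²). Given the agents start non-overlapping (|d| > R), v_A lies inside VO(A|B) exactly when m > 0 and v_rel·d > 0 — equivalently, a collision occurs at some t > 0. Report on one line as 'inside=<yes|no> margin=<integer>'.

d = (-21, -7),  |d|² = 490;  R = 3+7 = 10,  c = 490−10² = 390
v_rel = (-4, 2),  |v_rel|² = 20;  v_rel·d = (-4)·(-21) + (2)·(-7) = 70
20·t² − 140·t + 390 = 0  ⇒  m = 70² − 20·390 = -2900
m = -2900 < 0,  v_rel·d = 70 > 0  ⇒  outside

inside=no margin=-2900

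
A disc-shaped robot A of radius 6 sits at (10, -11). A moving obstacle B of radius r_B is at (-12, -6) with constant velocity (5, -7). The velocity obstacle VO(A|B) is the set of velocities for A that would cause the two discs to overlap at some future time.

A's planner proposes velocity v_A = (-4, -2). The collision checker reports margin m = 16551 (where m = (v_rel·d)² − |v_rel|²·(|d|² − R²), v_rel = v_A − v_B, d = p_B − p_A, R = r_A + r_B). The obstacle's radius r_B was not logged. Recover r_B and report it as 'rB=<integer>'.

m = 16551
d = (-22, 5);  v_rel = (-9, 5),  |v_rel|² = 106
v_rel×d = (-9)·(5) − (5)·(-22) = 65
since m = R²·106 − 65²:  R² = (4225 + 16551) / 106 = 196
R = √196 = 14  ⇒  r_B = 14 − 6 = 8

rB=8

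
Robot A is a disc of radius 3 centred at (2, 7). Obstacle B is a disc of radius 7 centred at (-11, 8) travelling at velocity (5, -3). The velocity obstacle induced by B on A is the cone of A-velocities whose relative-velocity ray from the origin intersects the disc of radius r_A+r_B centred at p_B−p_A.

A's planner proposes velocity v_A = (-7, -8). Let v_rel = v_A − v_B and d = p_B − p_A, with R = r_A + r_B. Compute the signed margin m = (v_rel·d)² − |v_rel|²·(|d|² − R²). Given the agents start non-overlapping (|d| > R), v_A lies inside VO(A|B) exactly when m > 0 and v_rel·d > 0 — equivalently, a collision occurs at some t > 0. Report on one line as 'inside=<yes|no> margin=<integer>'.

d = (-13, 1),  |d|² = 170;  R = 3+7 = 10,  c = 170−10² = 70
v_rel = (-12, -5),  |v_rel|² = 169;  v_rel·d = (-12)·(-13) + (-5)·(1) = 151
169·t² − 302·t + 70 = 0  ⇒  m = 151² − 169·70 = 10971
m = 10971 > 0,  v_rel·d = 151 > 0  ⇒  inside

inside=yes margin=10971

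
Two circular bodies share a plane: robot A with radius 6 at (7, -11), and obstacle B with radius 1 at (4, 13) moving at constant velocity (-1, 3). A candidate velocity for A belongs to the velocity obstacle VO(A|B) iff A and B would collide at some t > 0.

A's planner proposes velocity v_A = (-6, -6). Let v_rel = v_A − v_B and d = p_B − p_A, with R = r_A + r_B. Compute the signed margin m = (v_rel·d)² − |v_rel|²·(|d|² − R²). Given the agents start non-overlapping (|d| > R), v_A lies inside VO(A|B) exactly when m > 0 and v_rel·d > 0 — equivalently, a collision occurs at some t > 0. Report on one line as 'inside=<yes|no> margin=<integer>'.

d = (-3, 24),  |d|² = 585;  R = 6+1 = 7,  c = 585−7² = 536
v_rel = (-5, -9),  |v_rel|² = 106;  v_rel·d = (-5)·(-3) + (-9)·(24) = -201
106·t² + 402·t + 536 = 0  ⇒  m = (-201)² − 106·536 = -16415
m = -16415 < 0,  v_rel·d = -201 < 0  ⇒  outside

inside=no margin=-16415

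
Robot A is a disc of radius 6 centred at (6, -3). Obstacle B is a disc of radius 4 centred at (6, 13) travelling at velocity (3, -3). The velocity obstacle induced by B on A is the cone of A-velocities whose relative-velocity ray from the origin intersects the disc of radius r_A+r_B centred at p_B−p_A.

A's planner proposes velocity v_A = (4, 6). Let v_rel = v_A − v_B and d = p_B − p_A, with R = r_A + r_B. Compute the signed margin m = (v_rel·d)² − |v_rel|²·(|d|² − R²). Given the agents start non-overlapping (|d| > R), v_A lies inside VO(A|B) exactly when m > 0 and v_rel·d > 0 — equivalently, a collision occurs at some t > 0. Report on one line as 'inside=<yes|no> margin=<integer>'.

d = (0, 16),  |d|² = 256;  R = 6+4 = 10,  c = 256−10² = 156
v_rel = (1, 9),  |v_rel|² = 82;  v_rel·d = (1)·(0) + (9)·(16) = 144
82·t² − 288·t + 156 = 0  ⇒  m = 144² − 82·156 = 7944
m = 7944 > 0,  v_rel·d = 144 > 0  ⇒  inside

inside=yes margin=7944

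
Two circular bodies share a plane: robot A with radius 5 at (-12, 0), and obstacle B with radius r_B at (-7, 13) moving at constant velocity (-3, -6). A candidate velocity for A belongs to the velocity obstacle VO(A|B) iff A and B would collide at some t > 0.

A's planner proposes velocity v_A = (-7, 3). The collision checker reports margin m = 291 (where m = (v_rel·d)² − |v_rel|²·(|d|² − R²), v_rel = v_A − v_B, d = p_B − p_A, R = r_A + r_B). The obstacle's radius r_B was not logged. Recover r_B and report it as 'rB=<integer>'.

m = 291
d = (5, 13);  v_rel = (-4, 9),  |v_rel|² = 97
v_rel×d = (-4)·(13) − (9)·(5) = -97
since m = R²·97 − (-97)²:  R² = (9409 + 291) / 97 = 100
R = √100 = 10  ⇒  r_B = 10 − 5 = 5

rB=5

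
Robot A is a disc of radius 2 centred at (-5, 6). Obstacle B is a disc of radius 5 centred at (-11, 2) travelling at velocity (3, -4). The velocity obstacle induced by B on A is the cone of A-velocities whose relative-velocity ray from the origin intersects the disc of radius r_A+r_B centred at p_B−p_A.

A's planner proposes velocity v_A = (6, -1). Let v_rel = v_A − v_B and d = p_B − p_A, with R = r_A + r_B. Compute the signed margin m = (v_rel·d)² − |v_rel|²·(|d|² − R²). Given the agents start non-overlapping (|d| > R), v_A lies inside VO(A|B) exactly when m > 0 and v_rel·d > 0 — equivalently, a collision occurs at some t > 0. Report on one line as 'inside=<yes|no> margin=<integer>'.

d = (-6, -4),  |d|² = 52;  R = 2+5 = 7,  c = 52−7² = 3
v_rel = (3, 3),  |v_rel|² = 18;  v_rel·d = (3)·(-6) + (3)·(-4) = -30
18·t² + 60·t + 3 = 0  ⇒  m = (-30)² − 18·3 = 846
m = 846 > 0,  v_rel·d = -30 < 0  ⇒  outside

inside=no margin=846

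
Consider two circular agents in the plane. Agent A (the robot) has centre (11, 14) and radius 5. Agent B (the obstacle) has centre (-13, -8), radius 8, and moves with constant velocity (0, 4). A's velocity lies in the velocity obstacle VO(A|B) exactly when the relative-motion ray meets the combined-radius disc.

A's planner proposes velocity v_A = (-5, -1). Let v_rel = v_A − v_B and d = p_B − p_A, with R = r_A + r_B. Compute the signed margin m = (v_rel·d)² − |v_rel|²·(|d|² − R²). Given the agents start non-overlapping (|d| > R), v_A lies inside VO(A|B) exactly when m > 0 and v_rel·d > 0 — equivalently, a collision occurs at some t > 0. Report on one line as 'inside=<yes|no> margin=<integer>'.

d = (-24, -22),  |d|² = 1060;  R = 5+8 = 13,  c = 1060−13² = 891
v_rel = (-5, -5),  |v_rel|² = 50;  v_rel·d = (-5)·(-24) + (-5)·(-22) = 230
50·t² − 460·t + 891 = 0  ⇒  m = 230² − 50·891 = 8350
m = 8350 > 0,  v_rel·d = 230 > 0  ⇒  inside

inside=yes margin=8350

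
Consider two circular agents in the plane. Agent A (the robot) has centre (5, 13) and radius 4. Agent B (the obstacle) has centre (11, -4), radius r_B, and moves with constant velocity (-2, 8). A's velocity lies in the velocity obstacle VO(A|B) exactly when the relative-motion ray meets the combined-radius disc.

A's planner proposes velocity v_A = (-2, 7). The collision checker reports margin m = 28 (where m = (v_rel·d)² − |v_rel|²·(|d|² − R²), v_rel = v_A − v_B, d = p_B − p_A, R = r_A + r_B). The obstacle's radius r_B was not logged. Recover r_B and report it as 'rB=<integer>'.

m = 28
d = (6, -17);  v_rel = (0, -1),  |v_rel|² = 1
v_rel×d = (0)·(-17) − (-1)·(6) = 6
since m = R²·1 − 6²:  R² = (36 + 28) / 1 = 64
R = √64 = 8  ⇒  r_B = 8 − 4 = 4

rB=4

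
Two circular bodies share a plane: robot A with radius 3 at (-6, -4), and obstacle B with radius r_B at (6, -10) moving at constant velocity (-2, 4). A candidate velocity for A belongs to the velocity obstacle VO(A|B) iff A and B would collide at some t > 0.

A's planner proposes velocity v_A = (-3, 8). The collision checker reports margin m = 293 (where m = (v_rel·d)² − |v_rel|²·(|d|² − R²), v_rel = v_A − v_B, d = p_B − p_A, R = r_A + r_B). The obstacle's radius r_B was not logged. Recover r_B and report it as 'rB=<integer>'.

m = 293
d = (12, -6);  v_rel = (-1, 4),  |v_rel|² = 17
v_rel×d = (-1)·(-6) − (4)·(12) = -42
since m = R²·17 − (-42)²:  R² = (1764 + 293) / 17 = 121
R = √121 = 11  ⇒  r_B = 11 − 3 = 8

rB=8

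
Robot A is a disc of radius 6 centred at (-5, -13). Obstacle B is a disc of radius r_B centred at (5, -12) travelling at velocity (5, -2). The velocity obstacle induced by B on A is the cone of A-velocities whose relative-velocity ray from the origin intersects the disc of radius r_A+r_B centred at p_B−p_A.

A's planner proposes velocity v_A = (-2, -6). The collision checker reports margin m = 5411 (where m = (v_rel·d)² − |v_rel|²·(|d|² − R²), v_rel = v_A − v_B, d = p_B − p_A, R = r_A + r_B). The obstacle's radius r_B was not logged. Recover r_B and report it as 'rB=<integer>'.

m = 5411
d = (10, 1);  v_rel = (-7, -4),  |v_rel|² = 65
v_rel×d = (-7)·(1) − (-4)·(10) = 33
since m = R²·65 − 33²:  R² = (1089 + 5411) / 65 = 100
R = √100 = 10  ⇒  r_B = 10 − 6 = 4

rB=4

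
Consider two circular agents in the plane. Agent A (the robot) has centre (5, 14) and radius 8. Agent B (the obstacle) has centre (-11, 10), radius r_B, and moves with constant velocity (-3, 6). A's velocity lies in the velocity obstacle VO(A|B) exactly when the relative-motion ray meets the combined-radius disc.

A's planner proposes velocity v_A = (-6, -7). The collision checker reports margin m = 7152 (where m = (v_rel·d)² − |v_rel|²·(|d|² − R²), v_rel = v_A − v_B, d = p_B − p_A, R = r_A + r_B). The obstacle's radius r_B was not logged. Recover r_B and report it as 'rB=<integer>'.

m = 7152
d = (-16, -4);  v_rel = (-3, -13),  |v_rel|² = 178
v_rel×d = (-3)·(-4) − (-13)·(-16) = -196
since m = R²·178 − (-196)²:  R² = (38416 + 7152) / 178 = 256
R = √256 = 16  ⇒  r_B = 16 − 8 = 8

rB=8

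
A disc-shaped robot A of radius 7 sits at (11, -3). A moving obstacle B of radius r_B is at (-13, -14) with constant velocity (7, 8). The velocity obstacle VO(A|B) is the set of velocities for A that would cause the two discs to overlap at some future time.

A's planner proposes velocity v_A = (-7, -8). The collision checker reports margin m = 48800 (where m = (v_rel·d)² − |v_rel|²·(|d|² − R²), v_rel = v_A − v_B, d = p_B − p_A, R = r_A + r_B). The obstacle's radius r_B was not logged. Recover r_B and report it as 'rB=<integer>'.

m = 48800
d = (-24, -11);  v_rel = (-14, -16),  |v_rel|² = 452
v_rel×d = (-14)·(-11) − (-16)·(-24) = -230
since m = R²·452 − (-230)²:  R² = (52900 + 48800) / 452 = 225
R = √225 = 15  ⇒  r_B = 15 − 7 = 8

rB=8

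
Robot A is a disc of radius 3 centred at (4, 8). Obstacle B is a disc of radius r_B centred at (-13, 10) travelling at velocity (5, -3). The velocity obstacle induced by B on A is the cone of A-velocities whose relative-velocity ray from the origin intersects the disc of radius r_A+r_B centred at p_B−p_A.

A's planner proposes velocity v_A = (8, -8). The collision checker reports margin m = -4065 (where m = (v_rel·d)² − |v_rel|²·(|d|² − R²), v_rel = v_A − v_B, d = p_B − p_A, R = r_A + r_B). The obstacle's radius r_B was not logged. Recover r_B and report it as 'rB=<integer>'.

m = -4065
d = (-17, 2);  v_rel = (3, -5),  |v_rel|² = 34
v_rel×d = (3)·(2) − (-5)·(-17) = -79
since m = R²·34 − (-79)²:  R² = (6241 + -4065) / 34 = 64
R = √64 = 8  ⇒  r_B = 8 − 3 = 5

rB=5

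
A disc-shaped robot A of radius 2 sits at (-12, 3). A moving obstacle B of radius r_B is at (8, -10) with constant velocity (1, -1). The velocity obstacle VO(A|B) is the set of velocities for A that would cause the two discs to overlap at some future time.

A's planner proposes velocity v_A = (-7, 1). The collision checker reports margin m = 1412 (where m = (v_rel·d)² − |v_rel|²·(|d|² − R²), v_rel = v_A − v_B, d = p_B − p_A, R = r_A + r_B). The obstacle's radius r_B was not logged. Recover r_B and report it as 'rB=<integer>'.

m = 1412
d = (20, -13);  v_rel = (-8, 2),  |v_rel|² = 68
v_rel×d = (-8)·(-13) − (2)·(20) = 64
since m = R²·68 − 64²:  R² = (4096 + 1412) / 68 = 81
R = √81 = 9  ⇒  r_B = 9 − 2 = 7

rB=7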